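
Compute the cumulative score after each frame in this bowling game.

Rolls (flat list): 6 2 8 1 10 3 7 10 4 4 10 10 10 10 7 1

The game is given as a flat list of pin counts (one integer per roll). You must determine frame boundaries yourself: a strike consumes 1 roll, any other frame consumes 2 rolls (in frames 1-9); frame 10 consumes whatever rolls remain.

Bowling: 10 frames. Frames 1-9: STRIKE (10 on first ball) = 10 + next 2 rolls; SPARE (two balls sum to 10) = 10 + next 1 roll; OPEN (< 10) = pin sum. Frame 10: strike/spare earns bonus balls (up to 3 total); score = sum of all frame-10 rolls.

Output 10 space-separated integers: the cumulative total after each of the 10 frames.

Answer: 8 17 37 57 75 83 113 143 170 188

Derivation:
Frame 1: OPEN (6+2=8). Cumulative: 8
Frame 2: OPEN (8+1=9). Cumulative: 17
Frame 3: STRIKE. 10 + next two rolls (3+7) = 20. Cumulative: 37
Frame 4: SPARE (3+7=10). 10 + next roll (10) = 20. Cumulative: 57
Frame 5: STRIKE. 10 + next two rolls (4+4) = 18. Cumulative: 75
Frame 6: OPEN (4+4=8). Cumulative: 83
Frame 7: STRIKE. 10 + next two rolls (10+10) = 30. Cumulative: 113
Frame 8: STRIKE. 10 + next two rolls (10+10) = 30. Cumulative: 143
Frame 9: STRIKE. 10 + next two rolls (10+7) = 27. Cumulative: 170
Frame 10: STRIKE. Sum of all frame-10 rolls (10+7+1) = 18. Cumulative: 188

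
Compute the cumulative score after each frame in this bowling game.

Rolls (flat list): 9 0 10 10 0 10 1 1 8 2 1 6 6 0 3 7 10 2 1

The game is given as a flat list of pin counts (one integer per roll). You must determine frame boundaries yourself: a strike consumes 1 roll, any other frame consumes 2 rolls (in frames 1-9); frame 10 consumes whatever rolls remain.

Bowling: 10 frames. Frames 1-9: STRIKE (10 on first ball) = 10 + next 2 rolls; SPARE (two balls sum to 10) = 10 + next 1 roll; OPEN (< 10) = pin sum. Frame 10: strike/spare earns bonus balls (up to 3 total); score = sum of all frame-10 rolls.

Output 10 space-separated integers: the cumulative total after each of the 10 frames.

Frame 1: OPEN (9+0=9). Cumulative: 9
Frame 2: STRIKE. 10 + next two rolls (10+0) = 20. Cumulative: 29
Frame 3: STRIKE. 10 + next two rolls (0+10) = 20. Cumulative: 49
Frame 4: SPARE (0+10=10). 10 + next roll (1) = 11. Cumulative: 60
Frame 5: OPEN (1+1=2). Cumulative: 62
Frame 6: SPARE (8+2=10). 10 + next roll (1) = 11. Cumulative: 73
Frame 7: OPEN (1+6=7). Cumulative: 80
Frame 8: OPEN (6+0=6). Cumulative: 86
Frame 9: SPARE (3+7=10). 10 + next roll (10) = 20. Cumulative: 106
Frame 10: STRIKE. Sum of all frame-10 rolls (10+2+1) = 13. Cumulative: 119

Answer: 9 29 49 60 62 73 80 86 106 119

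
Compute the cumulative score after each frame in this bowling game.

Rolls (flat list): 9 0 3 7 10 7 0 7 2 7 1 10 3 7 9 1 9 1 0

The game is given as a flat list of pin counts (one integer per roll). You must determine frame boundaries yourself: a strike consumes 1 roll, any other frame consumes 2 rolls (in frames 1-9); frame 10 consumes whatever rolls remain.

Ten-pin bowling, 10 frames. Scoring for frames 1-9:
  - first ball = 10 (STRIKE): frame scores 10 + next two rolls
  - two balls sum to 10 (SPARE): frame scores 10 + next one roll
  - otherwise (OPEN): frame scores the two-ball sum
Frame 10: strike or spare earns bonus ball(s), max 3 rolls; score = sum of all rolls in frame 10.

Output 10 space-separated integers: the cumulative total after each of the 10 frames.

Frame 1: OPEN (9+0=9). Cumulative: 9
Frame 2: SPARE (3+7=10). 10 + next roll (10) = 20. Cumulative: 29
Frame 3: STRIKE. 10 + next two rolls (7+0) = 17. Cumulative: 46
Frame 4: OPEN (7+0=7). Cumulative: 53
Frame 5: OPEN (7+2=9). Cumulative: 62
Frame 6: OPEN (7+1=8). Cumulative: 70
Frame 7: STRIKE. 10 + next two rolls (3+7) = 20. Cumulative: 90
Frame 8: SPARE (3+7=10). 10 + next roll (9) = 19. Cumulative: 109
Frame 9: SPARE (9+1=10). 10 + next roll (9) = 19. Cumulative: 128
Frame 10: SPARE. Sum of all frame-10 rolls (9+1+0) = 10. Cumulative: 138

Answer: 9 29 46 53 62 70 90 109 128 138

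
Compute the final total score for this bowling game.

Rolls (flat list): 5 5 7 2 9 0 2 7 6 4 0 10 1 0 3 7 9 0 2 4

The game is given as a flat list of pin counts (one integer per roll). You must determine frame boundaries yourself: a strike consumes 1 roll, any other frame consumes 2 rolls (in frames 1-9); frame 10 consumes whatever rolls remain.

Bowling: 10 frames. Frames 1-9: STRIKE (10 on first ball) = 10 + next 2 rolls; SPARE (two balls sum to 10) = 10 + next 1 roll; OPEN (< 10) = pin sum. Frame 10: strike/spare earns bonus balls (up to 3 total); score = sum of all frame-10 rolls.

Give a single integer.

Frame 1: SPARE (5+5=10). 10 + next roll (7) = 17. Cumulative: 17
Frame 2: OPEN (7+2=9). Cumulative: 26
Frame 3: OPEN (9+0=9). Cumulative: 35
Frame 4: OPEN (2+7=9). Cumulative: 44
Frame 5: SPARE (6+4=10). 10 + next roll (0) = 10. Cumulative: 54
Frame 6: SPARE (0+10=10). 10 + next roll (1) = 11. Cumulative: 65
Frame 7: OPEN (1+0=1). Cumulative: 66
Frame 8: SPARE (3+7=10). 10 + next roll (9) = 19. Cumulative: 85
Frame 9: OPEN (9+0=9). Cumulative: 94
Frame 10: OPEN. Sum of all frame-10 rolls (2+4) = 6. Cumulative: 100

Answer: 100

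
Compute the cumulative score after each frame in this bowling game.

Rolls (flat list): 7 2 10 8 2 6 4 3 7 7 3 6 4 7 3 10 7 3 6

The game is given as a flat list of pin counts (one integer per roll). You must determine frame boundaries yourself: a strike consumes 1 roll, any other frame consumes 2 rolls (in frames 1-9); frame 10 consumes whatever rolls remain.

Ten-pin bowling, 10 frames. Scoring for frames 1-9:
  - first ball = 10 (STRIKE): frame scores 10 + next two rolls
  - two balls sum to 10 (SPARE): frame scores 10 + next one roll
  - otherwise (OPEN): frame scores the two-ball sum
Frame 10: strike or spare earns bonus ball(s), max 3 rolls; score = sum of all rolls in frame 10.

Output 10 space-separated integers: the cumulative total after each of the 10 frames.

Answer: 9 29 45 58 75 91 108 128 148 164

Derivation:
Frame 1: OPEN (7+2=9). Cumulative: 9
Frame 2: STRIKE. 10 + next two rolls (8+2) = 20. Cumulative: 29
Frame 3: SPARE (8+2=10). 10 + next roll (6) = 16. Cumulative: 45
Frame 4: SPARE (6+4=10). 10 + next roll (3) = 13. Cumulative: 58
Frame 5: SPARE (3+7=10). 10 + next roll (7) = 17. Cumulative: 75
Frame 6: SPARE (7+3=10). 10 + next roll (6) = 16. Cumulative: 91
Frame 7: SPARE (6+4=10). 10 + next roll (7) = 17. Cumulative: 108
Frame 8: SPARE (7+3=10). 10 + next roll (10) = 20. Cumulative: 128
Frame 9: STRIKE. 10 + next two rolls (7+3) = 20. Cumulative: 148
Frame 10: SPARE. Sum of all frame-10 rolls (7+3+6) = 16. Cumulative: 164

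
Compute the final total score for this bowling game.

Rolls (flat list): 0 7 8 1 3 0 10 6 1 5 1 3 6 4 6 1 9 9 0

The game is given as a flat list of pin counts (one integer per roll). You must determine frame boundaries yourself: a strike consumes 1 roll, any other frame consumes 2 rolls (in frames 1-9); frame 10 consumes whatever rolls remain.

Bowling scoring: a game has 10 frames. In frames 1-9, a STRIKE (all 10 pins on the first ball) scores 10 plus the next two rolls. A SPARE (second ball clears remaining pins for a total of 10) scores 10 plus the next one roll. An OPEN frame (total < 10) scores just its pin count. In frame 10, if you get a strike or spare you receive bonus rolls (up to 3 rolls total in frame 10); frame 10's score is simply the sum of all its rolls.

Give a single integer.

Frame 1: OPEN (0+7=7). Cumulative: 7
Frame 2: OPEN (8+1=9). Cumulative: 16
Frame 3: OPEN (3+0=3). Cumulative: 19
Frame 4: STRIKE. 10 + next two rolls (6+1) = 17. Cumulative: 36
Frame 5: OPEN (6+1=7). Cumulative: 43
Frame 6: OPEN (5+1=6). Cumulative: 49
Frame 7: OPEN (3+6=9). Cumulative: 58
Frame 8: SPARE (4+6=10). 10 + next roll (1) = 11. Cumulative: 69
Frame 9: SPARE (1+9=10). 10 + next roll (9) = 19. Cumulative: 88
Frame 10: OPEN. Sum of all frame-10 rolls (9+0) = 9. Cumulative: 97

Answer: 97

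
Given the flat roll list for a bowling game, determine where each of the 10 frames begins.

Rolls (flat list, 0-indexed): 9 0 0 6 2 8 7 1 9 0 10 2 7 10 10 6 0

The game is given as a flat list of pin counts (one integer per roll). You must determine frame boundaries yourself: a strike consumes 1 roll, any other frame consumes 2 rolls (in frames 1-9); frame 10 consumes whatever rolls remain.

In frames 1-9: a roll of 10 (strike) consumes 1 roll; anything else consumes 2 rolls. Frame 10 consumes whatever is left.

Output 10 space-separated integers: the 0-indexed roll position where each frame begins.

Frame 1 starts at roll index 0: rolls=9,0 (sum=9), consumes 2 rolls
Frame 2 starts at roll index 2: rolls=0,6 (sum=6), consumes 2 rolls
Frame 3 starts at roll index 4: rolls=2,8 (sum=10), consumes 2 rolls
Frame 4 starts at roll index 6: rolls=7,1 (sum=8), consumes 2 rolls
Frame 5 starts at roll index 8: rolls=9,0 (sum=9), consumes 2 rolls
Frame 6 starts at roll index 10: roll=10 (strike), consumes 1 roll
Frame 7 starts at roll index 11: rolls=2,7 (sum=9), consumes 2 rolls
Frame 8 starts at roll index 13: roll=10 (strike), consumes 1 roll
Frame 9 starts at roll index 14: roll=10 (strike), consumes 1 roll
Frame 10 starts at roll index 15: 2 remaining rolls

Answer: 0 2 4 6 8 10 11 13 14 15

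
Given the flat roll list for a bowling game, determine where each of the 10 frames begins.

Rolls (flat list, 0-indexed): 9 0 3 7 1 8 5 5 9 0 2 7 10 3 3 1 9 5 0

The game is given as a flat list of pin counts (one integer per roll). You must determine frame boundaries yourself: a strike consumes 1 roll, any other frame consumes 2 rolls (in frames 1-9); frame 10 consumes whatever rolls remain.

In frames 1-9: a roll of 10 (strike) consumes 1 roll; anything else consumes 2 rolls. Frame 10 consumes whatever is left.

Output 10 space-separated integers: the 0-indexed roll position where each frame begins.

Answer: 0 2 4 6 8 10 12 13 15 17

Derivation:
Frame 1 starts at roll index 0: rolls=9,0 (sum=9), consumes 2 rolls
Frame 2 starts at roll index 2: rolls=3,7 (sum=10), consumes 2 rolls
Frame 3 starts at roll index 4: rolls=1,8 (sum=9), consumes 2 rolls
Frame 4 starts at roll index 6: rolls=5,5 (sum=10), consumes 2 rolls
Frame 5 starts at roll index 8: rolls=9,0 (sum=9), consumes 2 rolls
Frame 6 starts at roll index 10: rolls=2,7 (sum=9), consumes 2 rolls
Frame 7 starts at roll index 12: roll=10 (strike), consumes 1 roll
Frame 8 starts at roll index 13: rolls=3,3 (sum=6), consumes 2 rolls
Frame 9 starts at roll index 15: rolls=1,9 (sum=10), consumes 2 rolls
Frame 10 starts at roll index 17: 2 remaining rolls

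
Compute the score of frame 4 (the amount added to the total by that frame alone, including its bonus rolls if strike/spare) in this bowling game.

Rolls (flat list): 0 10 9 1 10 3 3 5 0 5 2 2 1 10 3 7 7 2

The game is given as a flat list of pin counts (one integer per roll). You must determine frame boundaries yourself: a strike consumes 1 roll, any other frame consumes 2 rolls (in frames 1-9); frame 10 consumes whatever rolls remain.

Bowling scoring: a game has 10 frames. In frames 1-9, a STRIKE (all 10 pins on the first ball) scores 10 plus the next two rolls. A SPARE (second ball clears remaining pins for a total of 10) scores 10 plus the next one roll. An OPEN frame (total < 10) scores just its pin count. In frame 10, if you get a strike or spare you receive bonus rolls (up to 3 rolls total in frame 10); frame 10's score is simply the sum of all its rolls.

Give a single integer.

Frame 1: SPARE (0+10=10). 10 + next roll (9) = 19. Cumulative: 19
Frame 2: SPARE (9+1=10). 10 + next roll (10) = 20. Cumulative: 39
Frame 3: STRIKE. 10 + next two rolls (3+3) = 16. Cumulative: 55
Frame 4: OPEN (3+3=6). Cumulative: 61
Frame 5: OPEN (5+0=5). Cumulative: 66
Frame 6: OPEN (5+2=7). Cumulative: 73

Answer: 6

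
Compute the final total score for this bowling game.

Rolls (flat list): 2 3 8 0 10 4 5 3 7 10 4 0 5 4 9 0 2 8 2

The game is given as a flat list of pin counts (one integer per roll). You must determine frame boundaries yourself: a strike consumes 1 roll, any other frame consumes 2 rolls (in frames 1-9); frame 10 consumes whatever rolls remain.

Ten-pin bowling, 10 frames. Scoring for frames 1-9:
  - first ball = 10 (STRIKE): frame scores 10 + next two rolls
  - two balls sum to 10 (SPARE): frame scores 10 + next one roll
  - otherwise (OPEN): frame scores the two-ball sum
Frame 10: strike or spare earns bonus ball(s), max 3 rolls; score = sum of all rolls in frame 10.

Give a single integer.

Answer: 109

Derivation:
Frame 1: OPEN (2+3=5). Cumulative: 5
Frame 2: OPEN (8+0=8). Cumulative: 13
Frame 3: STRIKE. 10 + next two rolls (4+5) = 19. Cumulative: 32
Frame 4: OPEN (4+5=9). Cumulative: 41
Frame 5: SPARE (3+7=10). 10 + next roll (10) = 20. Cumulative: 61
Frame 6: STRIKE. 10 + next two rolls (4+0) = 14. Cumulative: 75
Frame 7: OPEN (4+0=4). Cumulative: 79
Frame 8: OPEN (5+4=9). Cumulative: 88
Frame 9: OPEN (9+0=9). Cumulative: 97
Frame 10: SPARE. Sum of all frame-10 rolls (2+8+2) = 12. Cumulative: 109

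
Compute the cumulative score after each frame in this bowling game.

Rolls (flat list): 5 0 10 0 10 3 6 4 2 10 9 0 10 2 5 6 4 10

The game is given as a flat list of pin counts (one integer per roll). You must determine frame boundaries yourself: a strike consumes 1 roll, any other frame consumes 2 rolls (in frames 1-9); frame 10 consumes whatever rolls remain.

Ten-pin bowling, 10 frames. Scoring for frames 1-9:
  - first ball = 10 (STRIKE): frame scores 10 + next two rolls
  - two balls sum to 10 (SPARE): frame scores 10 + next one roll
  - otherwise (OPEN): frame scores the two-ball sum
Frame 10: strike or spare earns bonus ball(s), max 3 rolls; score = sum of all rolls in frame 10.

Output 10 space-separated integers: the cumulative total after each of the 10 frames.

Frame 1: OPEN (5+0=5). Cumulative: 5
Frame 2: STRIKE. 10 + next two rolls (0+10) = 20. Cumulative: 25
Frame 3: SPARE (0+10=10). 10 + next roll (3) = 13. Cumulative: 38
Frame 4: OPEN (3+6=9). Cumulative: 47
Frame 5: OPEN (4+2=6). Cumulative: 53
Frame 6: STRIKE. 10 + next two rolls (9+0) = 19. Cumulative: 72
Frame 7: OPEN (9+0=9). Cumulative: 81
Frame 8: STRIKE. 10 + next two rolls (2+5) = 17. Cumulative: 98
Frame 9: OPEN (2+5=7). Cumulative: 105
Frame 10: SPARE. Sum of all frame-10 rolls (6+4+10) = 20. Cumulative: 125

Answer: 5 25 38 47 53 72 81 98 105 125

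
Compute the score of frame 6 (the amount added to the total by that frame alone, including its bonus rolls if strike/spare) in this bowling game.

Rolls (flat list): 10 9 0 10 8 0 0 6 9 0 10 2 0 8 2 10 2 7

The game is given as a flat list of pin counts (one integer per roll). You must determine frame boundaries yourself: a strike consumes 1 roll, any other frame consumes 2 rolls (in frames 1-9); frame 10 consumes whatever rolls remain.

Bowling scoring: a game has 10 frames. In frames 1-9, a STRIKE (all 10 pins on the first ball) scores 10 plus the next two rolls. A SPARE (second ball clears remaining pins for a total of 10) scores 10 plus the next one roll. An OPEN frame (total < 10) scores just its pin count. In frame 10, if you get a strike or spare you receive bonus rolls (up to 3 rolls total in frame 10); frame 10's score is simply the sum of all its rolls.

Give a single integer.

Answer: 9

Derivation:
Frame 1: STRIKE. 10 + next two rolls (9+0) = 19. Cumulative: 19
Frame 2: OPEN (9+0=9). Cumulative: 28
Frame 3: STRIKE. 10 + next two rolls (8+0) = 18. Cumulative: 46
Frame 4: OPEN (8+0=8). Cumulative: 54
Frame 5: OPEN (0+6=6). Cumulative: 60
Frame 6: OPEN (9+0=9). Cumulative: 69
Frame 7: STRIKE. 10 + next two rolls (2+0) = 12. Cumulative: 81
Frame 8: OPEN (2+0=2). Cumulative: 83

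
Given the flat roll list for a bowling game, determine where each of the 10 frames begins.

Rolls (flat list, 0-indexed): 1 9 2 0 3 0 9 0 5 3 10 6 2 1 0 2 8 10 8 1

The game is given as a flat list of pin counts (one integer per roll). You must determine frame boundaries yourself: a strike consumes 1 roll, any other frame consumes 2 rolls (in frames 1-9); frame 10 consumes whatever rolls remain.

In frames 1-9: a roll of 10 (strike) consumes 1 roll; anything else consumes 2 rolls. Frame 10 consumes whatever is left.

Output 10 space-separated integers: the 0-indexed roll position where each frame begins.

Frame 1 starts at roll index 0: rolls=1,9 (sum=10), consumes 2 rolls
Frame 2 starts at roll index 2: rolls=2,0 (sum=2), consumes 2 rolls
Frame 3 starts at roll index 4: rolls=3,0 (sum=3), consumes 2 rolls
Frame 4 starts at roll index 6: rolls=9,0 (sum=9), consumes 2 rolls
Frame 5 starts at roll index 8: rolls=5,3 (sum=8), consumes 2 rolls
Frame 6 starts at roll index 10: roll=10 (strike), consumes 1 roll
Frame 7 starts at roll index 11: rolls=6,2 (sum=8), consumes 2 rolls
Frame 8 starts at roll index 13: rolls=1,0 (sum=1), consumes 2 rolls
Frame 9 starts at roll index 15: rolls=2,8 (sum=10), consumes 2 rolls
Frame 10 starts at roll index 17: 3 remaining rolls

Answer: 0 2 4 6 8 10 11 13 15 17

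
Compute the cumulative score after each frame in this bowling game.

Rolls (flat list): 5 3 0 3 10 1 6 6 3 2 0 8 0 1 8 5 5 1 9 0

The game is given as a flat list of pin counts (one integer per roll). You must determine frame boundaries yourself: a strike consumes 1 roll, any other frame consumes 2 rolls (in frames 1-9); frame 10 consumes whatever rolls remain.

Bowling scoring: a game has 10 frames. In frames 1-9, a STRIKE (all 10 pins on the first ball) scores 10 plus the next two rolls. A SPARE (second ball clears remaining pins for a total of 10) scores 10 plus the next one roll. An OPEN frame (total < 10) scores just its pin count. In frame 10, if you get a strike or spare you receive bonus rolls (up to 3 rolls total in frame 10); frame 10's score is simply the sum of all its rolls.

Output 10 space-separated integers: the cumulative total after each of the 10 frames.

Answer: 8 11 28 35 44 46 54 63 74 84

Derivation:
Frame 1: OPEN (5+3=8). Cumulative: 8
Frame 2: OPEN (0+3=3). Cumulative: 11
Frame 3: STRIKE. 10 + next two rolls (1+6) = 17. Cumulative: 28
Frame 4: OPEN (1+6=7). Cumulative: 35
Frame 5: OPEN (6+3=9). Cumulative: 44
Frame 6: OPEN (2+0=2). Cumulative: 46
Frame 7: OPEN (8+0=8). Cumulative: 54
Frame 8: OPEN (1+8=9). Cumulative: 63
Frame 9: SPARE (5+5=10). 10 + next roll (1) = 11. Cumulative: 74
Frame 10: SPARE. Sum of all frame-10 rolls (1+9+0) = 10. Cumulative: 84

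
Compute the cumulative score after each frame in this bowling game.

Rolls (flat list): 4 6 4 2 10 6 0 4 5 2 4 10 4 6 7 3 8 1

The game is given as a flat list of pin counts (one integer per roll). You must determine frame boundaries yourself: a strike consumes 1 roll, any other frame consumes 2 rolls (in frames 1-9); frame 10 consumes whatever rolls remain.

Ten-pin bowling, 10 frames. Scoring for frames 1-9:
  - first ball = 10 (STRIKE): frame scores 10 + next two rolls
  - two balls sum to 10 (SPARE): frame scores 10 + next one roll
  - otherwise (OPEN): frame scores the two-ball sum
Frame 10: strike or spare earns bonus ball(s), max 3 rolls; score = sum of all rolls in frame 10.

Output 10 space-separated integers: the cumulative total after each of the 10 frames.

Frame 1: SPARE (4+6=10). 10 + next roll (4) = 14. Cumulative: 14
Frame 2: OPEN (4+2=6). Cumulative: 20
Frame 3: STRIKE. 10 + next two rolls (6+0) = 16. Cumulative: 36
Frame 4: OPEN (6+0=6). Cumulative: 42
Frame 5: OPEN (4+5=9). Cumulative: 51
Frame 6: OPEN (2+4=6). Cumulative: 57
Frame 7: STRIKE. 10 + next two rolls (4+6) = 20. Cumulative: 77
Frame 8: SPARE (4+6=10). 10 + next roll (7) = 17. Cumulative: 94
Frame 9: SPARE (7+3=10). 10 + next roll (8) = 18. Cumulative: 112
Frame 10: OPEN. Sum of all frame-10 rolls (8+1) = 9. Cumulative: 121

Answer: 14 20 36 42 51 57 77 94 112 121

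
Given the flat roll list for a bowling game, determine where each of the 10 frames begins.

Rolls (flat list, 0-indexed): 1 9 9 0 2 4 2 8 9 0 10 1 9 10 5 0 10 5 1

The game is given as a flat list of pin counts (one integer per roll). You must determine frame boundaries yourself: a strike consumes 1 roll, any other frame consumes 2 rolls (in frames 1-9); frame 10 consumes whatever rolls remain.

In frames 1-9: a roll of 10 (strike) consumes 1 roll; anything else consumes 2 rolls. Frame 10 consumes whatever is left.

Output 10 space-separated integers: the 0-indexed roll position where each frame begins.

Answer: 0 2 4 6 8 10 11 13 14 16

Derivation:
Frame 1 starts at roll index 0: rolls=1,9 (sum=10), consumes 2 rolls
Frame 2 starts at roll index 2: rolls=9,0 (sum=9), consumes 2 rolls
Frame 3 starts at roll index 4: rolls=2,4 (sum=6), consumes 2 rolls
Frame 4 starts at roll index 6: rolls=2,8 (sum=10), consumes 2 rolls
Frame 5 starts at roll index 8: rolls=9,0 (sum=9), consumes 2 rolls
Frame 6 starts at roll index 10: roll=10 (strike), consumes 1 roll
Frame 7 starts at roll index 11: rolls=1,9 (sum=10), consumes 2 rolls
Frame 8 starts at roll index 13: roll=10 (strike), consumes 1 roll
Frame 9 starts at roll index 14: rolls=5,0 (sum=5), consumes 2 rolls
Frame 10 starts at roll index 16: 3 remaining rolls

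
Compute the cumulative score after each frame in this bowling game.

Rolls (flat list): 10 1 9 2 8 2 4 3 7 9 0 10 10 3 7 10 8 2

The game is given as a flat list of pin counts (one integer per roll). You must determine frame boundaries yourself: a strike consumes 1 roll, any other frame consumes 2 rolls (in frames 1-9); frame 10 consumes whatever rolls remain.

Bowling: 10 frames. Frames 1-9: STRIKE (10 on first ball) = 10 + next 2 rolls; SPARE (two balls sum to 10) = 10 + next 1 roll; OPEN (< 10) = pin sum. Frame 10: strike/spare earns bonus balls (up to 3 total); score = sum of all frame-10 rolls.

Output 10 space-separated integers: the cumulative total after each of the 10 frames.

Answer: 20 32 44 50 69 78 101 121 141 161

Derivation:
Frame 1: STRIKE. 10 + next two rolls (1+9) = 20. Cumulative: 20
Frame 2: SPARE (1+9=10). 10 + next roll (2) = 12. Cumulative: 32
Frame 3: SPARE (2+8=10). 10 + next roll (2) = 12. Cumulative: 44
Frame 4: OPEN (2+4=6). Cumulative: 50
Frame 5: SPARE (3+7=10). 10 + next roll (9) = 19. Cumulative: 69
Frame 6: OPEN (9+0=9). Cumulative: 78
Frame 7: STRIKE. 10 + next two rolls (10+3) = 23. Cumulative: 101
Frame 8: STRIKE. 10 + next two rolls (3+7) = 20. Cumulative: 121
Frame 9: SPARE (3+7=10). 10 + next roll (10) = 20. Cumulative: 141
Frame 10: STRIKE. Sum of all frame-10 rolls (10+8+2) = 20. Cumulative: 161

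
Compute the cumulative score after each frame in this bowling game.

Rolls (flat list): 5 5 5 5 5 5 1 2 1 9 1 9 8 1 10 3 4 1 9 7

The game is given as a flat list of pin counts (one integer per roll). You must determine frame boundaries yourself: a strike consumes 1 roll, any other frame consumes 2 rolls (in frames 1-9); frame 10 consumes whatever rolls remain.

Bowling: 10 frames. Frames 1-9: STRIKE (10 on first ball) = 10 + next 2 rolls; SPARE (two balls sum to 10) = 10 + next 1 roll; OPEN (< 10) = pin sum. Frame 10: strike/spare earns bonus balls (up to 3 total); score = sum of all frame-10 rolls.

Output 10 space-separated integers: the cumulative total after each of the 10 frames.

Frame 1: SPARE (5+5=10). 10 + next roll (5) = 15. Cumulative: 15
Frame 2: SPARE (5+5=10). 10 + next roll (5) = 15. Cumulative: 30
Frame 3: SPARE (5+5=10). 10 + next roll (1) = 11. Cumulative: 41
Frame 4: OPEN (1+2=3). Cumulative: 44
Frame 5: SPARE (1+9=10). 10 + next roll (1) = 11. Cumulative: 55
Frame 6: SPARE (1+9=10). 10 + next roll (8) = 18. Cumulative: 73
Frame 7: OPEN (8+1=9). Cumulative: 82
Frame 8: STRIKE. 10 + next two rolls (3+4) = 17. Cumulative: 99
Frame 9: OPEN (3+4=7). Cumulative: 106
Frame 10: SPARE. Sum of all frame-10 rolls (1+9+7) = 17. Cumulative: 123

Answer: 15 30 41 44 55 73 82 99 106 123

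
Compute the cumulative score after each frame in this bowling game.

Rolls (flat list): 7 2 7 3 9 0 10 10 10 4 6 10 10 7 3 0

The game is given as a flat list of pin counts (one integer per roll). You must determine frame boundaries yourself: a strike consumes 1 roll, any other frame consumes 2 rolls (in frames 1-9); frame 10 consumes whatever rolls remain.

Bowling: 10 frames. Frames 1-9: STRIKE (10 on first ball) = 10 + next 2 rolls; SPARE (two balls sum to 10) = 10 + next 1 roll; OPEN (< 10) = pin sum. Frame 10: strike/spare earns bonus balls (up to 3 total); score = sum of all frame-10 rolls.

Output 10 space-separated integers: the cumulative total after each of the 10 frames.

Frame 1: OPEN (7+2=9). Cumulative: 9
Frame 2: SPARE (7+3=10). 10 + next roll (9) = 19. Cumulative: 28
Frame 3: OPEN (9+0=9). Cumulative: 37
Frame 4: STRIKE. 10 + next two rolls (10+10) = 30. Cumulative: 67
Frame 5: STRIKE. 10 + next two rolls (10+4) = 24. Cumulative: 91
Frame 6: STRIKE. 10 + next two rolls (4+6) = 20. Cumulative: 111
Frame 7: SPARE (4+6=10). 10 + next roll (10) = 20. Cumulative: 131
Frame 8: STRIKE. 10 + next two rolls (10+7) = 27. Cumulative: 158
Frame 9: STRIKE. 10 + next two rolls (7+3) = 20. Cumulative: 178
Frame 10: SPARE. Sum of all frame-10 rolls (7+3+0) = 10. Cumulative: 188

Answer: 9 28 37 67 91 111 131 158 178 188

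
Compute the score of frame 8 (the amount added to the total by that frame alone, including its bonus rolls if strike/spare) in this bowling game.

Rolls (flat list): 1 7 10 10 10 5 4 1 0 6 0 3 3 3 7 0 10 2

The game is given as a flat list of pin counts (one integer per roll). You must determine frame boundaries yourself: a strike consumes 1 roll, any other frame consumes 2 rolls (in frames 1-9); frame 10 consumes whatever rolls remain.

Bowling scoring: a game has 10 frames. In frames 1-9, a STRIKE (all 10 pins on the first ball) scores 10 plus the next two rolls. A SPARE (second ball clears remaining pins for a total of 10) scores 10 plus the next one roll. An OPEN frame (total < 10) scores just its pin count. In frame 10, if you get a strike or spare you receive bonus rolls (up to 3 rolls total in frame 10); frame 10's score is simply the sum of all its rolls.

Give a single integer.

Answer: 6

Derivation:
Frame 1: OPEN (1+7=8). Cumulative: 8
Frame 2: STRIKE. 10 + next two rolls (10+10) = 30. Cumulative: 38
Frame 3: STRIKE. 10 + next two rolls (10+5) = 25. Cumulative: 63
Frame 4: STRIKE. 10 + next two rolls (5+4) = 19. Cumulative: 82
Frame 5: OPEN (5+4=9). Cumulative: 91
Frame 6: OPEN (1+0=1). Cumulative: 92
Frame 7: OPEN (6+0=6). Cumulative: 98
Frame 8: OPEN (3+3=6). Cumulative: 104
Frame 9: SPARE (3+7=10). 10 + next roll (0) = 10. Cumulative: 114
Frame 10: SPARE. Sum of all frame-10 rolls (0+10+2) = 12. Cumulative: 126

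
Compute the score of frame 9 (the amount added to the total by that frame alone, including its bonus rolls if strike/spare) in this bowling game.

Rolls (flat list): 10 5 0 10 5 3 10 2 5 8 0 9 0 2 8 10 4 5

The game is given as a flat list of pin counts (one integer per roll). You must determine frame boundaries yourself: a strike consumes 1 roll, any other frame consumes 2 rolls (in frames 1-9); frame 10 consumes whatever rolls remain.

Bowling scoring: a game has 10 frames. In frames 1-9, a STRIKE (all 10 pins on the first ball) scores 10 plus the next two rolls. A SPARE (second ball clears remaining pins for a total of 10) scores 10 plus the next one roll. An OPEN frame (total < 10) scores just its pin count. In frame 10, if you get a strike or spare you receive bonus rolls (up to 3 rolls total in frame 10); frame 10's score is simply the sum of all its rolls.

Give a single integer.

Answer: 20

Derivation:
Frame 1: STRIKE. 10 + next two rolls (5+0) = 15. Cumulative: 15
Frame 2: OPEN (5+0=5). Cumulative: 20
Frame 3: STRIKE. 10 + next two rolls (5+3) = 18. Cumulative: 38
Frame 4: OPEN (5+3=8). Cumulative: 46
Frame 5: STRIKE. 10 + next two rolls (2+5) = 17. Cumulative: 63
Frame 6: OPEN (2+5=7). Cumulative: 70
Frame 7: OPEN (8+0=8). Cumulative: 78
Frame 8: OPEN (9+0=9). Cumulative: 87
Frame 9: SPARE (2+8=10). 10 + next roll (10) = 20. Cumulative: 107
Frame 10: STRIKE. Sum of all frame-10 rolls (10+4+5) = 19. Cumulative: 126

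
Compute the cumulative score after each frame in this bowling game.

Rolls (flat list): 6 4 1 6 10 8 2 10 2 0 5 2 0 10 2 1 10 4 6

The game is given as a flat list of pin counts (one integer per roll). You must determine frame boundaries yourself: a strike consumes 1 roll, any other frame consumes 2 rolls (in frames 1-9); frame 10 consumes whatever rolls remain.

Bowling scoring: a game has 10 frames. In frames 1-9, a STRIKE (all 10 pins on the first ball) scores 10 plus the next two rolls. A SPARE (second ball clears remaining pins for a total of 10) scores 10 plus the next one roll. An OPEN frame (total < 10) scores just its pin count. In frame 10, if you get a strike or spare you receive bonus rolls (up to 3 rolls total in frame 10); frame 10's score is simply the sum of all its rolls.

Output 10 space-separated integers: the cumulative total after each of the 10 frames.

Frame 1: SPARE (6+4=10). 10 + next roll (1) = 11. Cumulative: 11
Frame 2: OPEN (1+6=7). Cumulative: 18
Frame 3: STRIKE. 10 + next two rolls (8+2) = 20. Cumulative: 38
Frame 4: SPARE (8+2=10). 10 + next roll (10) = 20. Cumulative: 58
Frame 5: STRIKE. 10 + next two rolls (2+0) = 12. Cumulative: 70
Frame 6: OPEN (2+0=2). Cumulative: 72
Frame 7: OPEN (5+2=7). Cumulative: 79
Frame 8: SPARE (0+10=10). 10 + next roll (2) = 12. Cumulative: 91
Frame 9: OPEN (2+1=3). Cumulative: 94
Frame 10: STRIKE. Sum of all frame-10 rolls (10+4+6) = 20. Cumulative: 114

Answer: 11 18 38 58 70 72 79 91 94 114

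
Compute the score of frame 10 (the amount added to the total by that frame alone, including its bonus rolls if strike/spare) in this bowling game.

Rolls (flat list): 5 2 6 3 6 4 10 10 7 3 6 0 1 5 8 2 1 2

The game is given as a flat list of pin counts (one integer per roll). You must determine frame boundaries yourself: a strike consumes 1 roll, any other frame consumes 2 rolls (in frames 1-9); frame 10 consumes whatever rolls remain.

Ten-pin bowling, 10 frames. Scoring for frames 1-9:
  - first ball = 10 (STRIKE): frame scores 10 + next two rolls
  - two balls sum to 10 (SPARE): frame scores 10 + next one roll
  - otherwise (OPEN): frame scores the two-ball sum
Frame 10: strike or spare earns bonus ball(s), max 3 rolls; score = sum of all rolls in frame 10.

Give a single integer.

Frame 1: OPEN (5+2=7). Cumulative: 7
Frame 2: OPEN (6+3=9). Cumulative: 16
Frame 3: SPARE (6+4=10). 10 + next roll (10) = 20. Cumulative: 36
Frame 4: STRIKE. 10 + next two rolls (10+7) = 27. Cumulative: 63
Frame 5: STRIKE. 10 + next two rolls (7+3) = 20. Cumulative: 83
Frame 6: SPARE (7+3=10). 10 + next roll (6) = 16. Cumulative: 99
Frame 7: OPEN (6+0=6). Cumulative: 105
Frame 8: OPEN (1+5=6). Cumulative: 111
Frame 9: SPARE (8+2=10). 10 + next roll (1) = 11. Cumulative: 122
Frame 10: OPEN. Sum of all frame-10 rolls (1+2) = 3. Cumulative: 125

Answer: 3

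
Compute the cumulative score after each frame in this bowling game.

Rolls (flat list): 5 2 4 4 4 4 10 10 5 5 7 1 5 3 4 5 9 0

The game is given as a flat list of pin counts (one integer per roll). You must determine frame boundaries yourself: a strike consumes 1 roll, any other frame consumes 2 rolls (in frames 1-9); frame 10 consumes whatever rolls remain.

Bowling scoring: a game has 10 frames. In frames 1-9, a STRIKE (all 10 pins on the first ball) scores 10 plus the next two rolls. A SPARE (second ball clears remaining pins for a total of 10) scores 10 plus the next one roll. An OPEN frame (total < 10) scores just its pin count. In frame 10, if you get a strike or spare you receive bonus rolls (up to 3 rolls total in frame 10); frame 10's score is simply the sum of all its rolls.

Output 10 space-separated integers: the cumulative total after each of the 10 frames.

Answer: 7 15 23 48 68 85 93 101 110 119

Derivation:
Frame 1: OPEN (5+2=7). Cumulative: 7
Frame 2: OPEN (4+4=8). Cumulative: 15
Frame 3: OPEN (4+4=8). Cumulative: 23
Frame 4: STRIKE. 10 + next two rolls (10+5) = 25. Cumulative: 48
Frame 5: STRIKE. 10 + next two rolls (5+5) = 20. Cumulative: 68
Frame 6: SPARE (5+5=10). 10 + next roll (7) = 17. Cumulative: 85
Frame 7: OPEN (7+1=8). Cumulative: 93
Frame 8: OPEN (5+3=8). Cumulative: 101
Frame 9: OPEN (4+5=9). Cumulative: 110
Frame 10: OPEN. Sum of all frame-10 rolls (9+0) = 9. Cumulative: 119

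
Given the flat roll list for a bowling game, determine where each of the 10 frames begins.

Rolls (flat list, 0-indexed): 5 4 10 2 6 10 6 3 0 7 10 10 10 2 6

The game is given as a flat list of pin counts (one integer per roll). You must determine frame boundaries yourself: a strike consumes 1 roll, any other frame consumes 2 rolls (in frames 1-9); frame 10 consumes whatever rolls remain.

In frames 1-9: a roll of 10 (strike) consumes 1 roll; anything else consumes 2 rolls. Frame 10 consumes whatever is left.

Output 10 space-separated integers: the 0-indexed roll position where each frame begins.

Frame 1 starts at roll index 0: rolls=5,4 (sum=9), consumes 2 rolls
Frame 2 starts at roll index 2: roll=10 (strike), consumes 1 roll
Frame 3 starts at roll index 3: rolls=2,6 (sum=8), consumes 2 rolls
Frame 4 starts at roll index 5: roll=10 (strike), consumes 1 roll
Frame 5 starts at roll index 6: rolls=6,3 (sum=9), consumes 2 rolls
Frame 6 starts at roll index 8: rolls=0,7 (sum=7), consumes 2 rolls
Frame 7 starts at roll index 10: roll=10 (strike), consumes 1 roll
Frame 8 starts at roll index 11: roll=10 (strike), consumes 1 roll
Frame 9 starts at roll index 12: roll=10 (strike), consumes 1 roll
Frame 10 starts at roll index 13: 2 remaining rolls

Answer: 0 2 3 5 6 8 10 11 12 13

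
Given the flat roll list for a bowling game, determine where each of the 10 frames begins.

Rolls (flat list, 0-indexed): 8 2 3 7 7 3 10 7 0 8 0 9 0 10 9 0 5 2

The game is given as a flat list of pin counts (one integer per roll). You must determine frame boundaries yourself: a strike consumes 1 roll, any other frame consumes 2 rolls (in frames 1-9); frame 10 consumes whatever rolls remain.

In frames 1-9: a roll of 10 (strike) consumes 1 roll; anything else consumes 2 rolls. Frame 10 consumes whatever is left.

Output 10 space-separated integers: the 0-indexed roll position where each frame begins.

Frame 1 starts at roll index 0: rolls=8,2 (sum=10), consumes 2 rolls
Frame 2 starts at roll index 2: rolls=3,7 (sum=10), consumes 2 rolls
Frame 3 starts at roll index 4: rolls=7,3 (sum=10), consumes 2 rolls
Frame 4 starts at roll index 6: roll=10 (strike), consumes 1 roll
Frame 5 starts at roll index 7: rolls=7,0 (sum=7), consumes 2 rolls
Frame 6 starts at roll index 9: rolls=8,0 (sum=8), consumes 2 rolls
Frame 7 starts at roll index 11: rolls=9,0 (sum=9), consumes 2 rolls
Frame 8 starts at roll index 13: roll=10 (strike), consumes 1 roll
Frame 9 starts at roll index 14: rolls=9,0 (sum=9), consumes 2 rolls
Frame 10 starts at roll index 16: 2 remaining rolls

Answer: 0 2 4 6 7 9 11 13 14 16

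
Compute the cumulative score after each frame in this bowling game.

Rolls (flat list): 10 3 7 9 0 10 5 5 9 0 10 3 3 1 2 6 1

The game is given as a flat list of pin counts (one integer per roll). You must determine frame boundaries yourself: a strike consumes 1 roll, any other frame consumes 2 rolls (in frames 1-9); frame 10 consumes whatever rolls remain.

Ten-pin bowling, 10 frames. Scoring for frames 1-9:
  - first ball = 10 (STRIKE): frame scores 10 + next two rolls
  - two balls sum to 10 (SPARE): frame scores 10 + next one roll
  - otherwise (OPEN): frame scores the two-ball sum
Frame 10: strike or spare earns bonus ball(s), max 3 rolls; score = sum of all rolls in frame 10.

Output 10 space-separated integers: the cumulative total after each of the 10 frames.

Frame 1: STRIKE. 10 + next two rolls (3+7) = 20. Cumulative: 20
Frame 2: SPARE (3+7=10). 10 + next roll (9) = 19. Cumulative: 39
Frame 3: OPEN (9+0=9). Cumulative: 48
Frame 4: STRIKE. 10 + next two rolls (5+5) = 20. Cumulative: 68
Frame 5: SPARE (5+5=10). 10 + next roll (9) = 19. Cumulative: 87
Frame 6: OPEN (9+0=9). Cumulative: 96
Frame 7: STRIKE. 10 + next two rolls (3+3) = 16. Cumulative: 112
Frame 8: OPEN (3+3=6). Cumulative: 118
Frame 9: OPEN (1+2=3). Cumulative: 121
Frame 10: OPEN. Sum of all frame-10 rolls (6+1) = 7. Cumulative: 128

Answer: 20 39 48 68 87 96 112 118 121 128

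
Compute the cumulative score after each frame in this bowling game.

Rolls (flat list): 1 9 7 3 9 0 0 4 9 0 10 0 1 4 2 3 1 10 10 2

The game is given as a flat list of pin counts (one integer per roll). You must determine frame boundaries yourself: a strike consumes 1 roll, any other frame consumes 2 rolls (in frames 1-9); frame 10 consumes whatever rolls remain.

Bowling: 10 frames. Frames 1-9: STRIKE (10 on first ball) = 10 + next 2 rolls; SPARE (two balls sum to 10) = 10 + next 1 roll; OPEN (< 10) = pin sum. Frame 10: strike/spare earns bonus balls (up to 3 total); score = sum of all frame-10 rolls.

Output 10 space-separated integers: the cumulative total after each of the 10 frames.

Frame 1: SPARE (1+9=10). 10 + next roll (7) = 17. Cumulative: 17
Frame 2: SPARE (7+3=10). 10 + next roll (9) = 19. Cumulative: 36
Frame 3: OPEN (9+0=9). Cumulative: 45
Frame 4: OPEN (0+4=4). Cumulative: 49
Frame 5: OPEN (9+0=9). Cumulative: 58
Frame 6: STRIKE. 10 + next two rolls (0+1) = 11. Cumulative: 69
Frame 7: OPEN (0+1=1). Cumulative: 70
Frame 8: OPEN (4+2=6). Cumulative: 76
Frame 9: OPEN (3+1=4). Cumulative: 80
Frame 10: STRIKE. Sum of all frame-10 rolls (10+10+2) = 22. Cumulative: 102

Answer: 17 36 45 49 58 69 70 76 80 102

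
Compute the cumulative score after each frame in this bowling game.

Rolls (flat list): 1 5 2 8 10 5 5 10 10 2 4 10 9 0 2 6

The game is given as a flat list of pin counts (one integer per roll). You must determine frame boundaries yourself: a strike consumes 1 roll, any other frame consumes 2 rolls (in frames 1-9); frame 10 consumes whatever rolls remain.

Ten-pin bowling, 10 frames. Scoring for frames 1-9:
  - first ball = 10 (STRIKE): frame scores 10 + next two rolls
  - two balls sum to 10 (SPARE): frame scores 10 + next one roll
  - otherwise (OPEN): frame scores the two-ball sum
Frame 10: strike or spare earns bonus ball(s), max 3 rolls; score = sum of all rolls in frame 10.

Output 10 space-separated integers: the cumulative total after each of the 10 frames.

Answer: 6 26 46 66 88 104 110 129 138 146

Derivation:
Frame 1: OPEN (1+5=6). Cumulative: 6
Frame 2: SPARE (2+8=10). 10 + next roll (10) = 20. Cumulative: 26
Frame 3: STRIKE. 10 + next two rolls (5+5) = 20. Cumulative: 46
Frame 4: SPARE (5+5=10). 10 + next roll (10) = 20. Cumulative: 66
Frame 5: STRIKE. 10 + next two rolls (10+2) = 22. Cumulative: 88
Frame 6: STRIKE. 10 + next two rolls (2+4) = 16. Cumulative: 104
Frame 7: OPEN (2+4=6). Cumulative: 110
Frame 8: STRIKE. 10 + next two rolls (9+0) = 19. Cumulative: 129
Frame 9: OPEN (9+0=9). Cumulative: 138
Frame 10: OPEN. Sum of all frame-10 rolls (2+6) = 8. Cumulative: 146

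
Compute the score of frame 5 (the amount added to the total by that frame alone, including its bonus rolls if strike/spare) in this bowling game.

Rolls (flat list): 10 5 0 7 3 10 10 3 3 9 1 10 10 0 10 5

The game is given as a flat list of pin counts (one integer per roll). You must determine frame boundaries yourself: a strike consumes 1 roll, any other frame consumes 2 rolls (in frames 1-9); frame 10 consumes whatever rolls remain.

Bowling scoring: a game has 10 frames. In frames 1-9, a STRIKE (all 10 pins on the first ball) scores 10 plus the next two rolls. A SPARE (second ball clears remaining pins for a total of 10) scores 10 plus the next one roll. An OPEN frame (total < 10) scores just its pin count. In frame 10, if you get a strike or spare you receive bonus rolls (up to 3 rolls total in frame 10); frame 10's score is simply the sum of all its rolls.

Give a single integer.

Frame 1: STRIKE. 10 + next two rolls (5+0) = 15. Cumulative: 15
Frame 2: OPEN (5+0=5). Cumulative: 20
Frame 3: SPARE (7+3=10). 10 + next roll (10) = 20. Cumulative: 40
Frame 4: STRIKE. 10 + next two rolls (10+3) = 23. Cumulative: 63
Frame 5: STRIKE. 10 + next two rolls (3+3) = 16. Cumulative: 79
Frame 6: OPEN (3+3=6). Cumulative: 85
Frame 7: SPARE (9+1=10). 10 + next roll (10) = 20. Cumulative: 105

Answer: 16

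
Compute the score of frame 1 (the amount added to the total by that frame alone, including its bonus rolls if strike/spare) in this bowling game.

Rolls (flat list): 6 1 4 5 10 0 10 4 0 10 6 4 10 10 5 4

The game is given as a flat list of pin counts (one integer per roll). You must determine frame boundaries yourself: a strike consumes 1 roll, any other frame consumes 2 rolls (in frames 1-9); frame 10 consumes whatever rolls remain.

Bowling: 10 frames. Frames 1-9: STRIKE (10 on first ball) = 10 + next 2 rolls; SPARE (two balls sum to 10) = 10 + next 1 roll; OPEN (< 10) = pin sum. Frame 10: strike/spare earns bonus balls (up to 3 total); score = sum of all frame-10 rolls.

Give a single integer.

Frame 1: OPEN (6+1=7). Cumulative: 7
Frame 2: OPEN (4+5=9). Cumulative: 16
Frame 3: STRIKE. 10 + next two rolls (0+10) = 20. Cumulative: 36

Answer: 7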